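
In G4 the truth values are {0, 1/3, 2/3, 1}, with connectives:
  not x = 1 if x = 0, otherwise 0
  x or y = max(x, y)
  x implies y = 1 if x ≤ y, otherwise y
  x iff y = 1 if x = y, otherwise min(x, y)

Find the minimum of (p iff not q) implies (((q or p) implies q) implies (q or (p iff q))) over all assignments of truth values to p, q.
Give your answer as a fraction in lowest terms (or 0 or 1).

Take p = 0, q = 1/3:
not q = not 1/3 = 0
p iff not q = 0 iff 0 = 1
q or p = 1/3 or 0 = 1/3
(q or p) implies q = 1/3 implies 1/3 = 1
p iff q = 0 iff 1/3 = 0
q or (p iff q) = 1/3 or 0 = 1/3
((q or p) implies q) implies (q or (p iff q)) = 1 implies 1/3 = 1/3
(p iff not q) implies (((q or p) implies q) implies (q or (p iff q))) = 1 implies 1/3 = 1/3
No assignment yields a value below 1/3, so this is the minimum.

1/3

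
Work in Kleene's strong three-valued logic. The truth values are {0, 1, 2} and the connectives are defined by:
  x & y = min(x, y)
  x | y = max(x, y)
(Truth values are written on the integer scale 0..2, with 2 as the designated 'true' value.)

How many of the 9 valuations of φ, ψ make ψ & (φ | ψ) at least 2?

3

φ = 0, ψ = 0 ↦ 0  <
φ = 0, ψ = 1 ↦ 1  <
φ = 0, ψ = 2 ↦ 2  ≥
φ = 1, ψ = 0 ↦ 0  <
φ = 1, ψ = 1 ↦ 1  <
φ = 1, ψ = 2 ↦ 2  ≥
φ = 2, ψ = 0 ↦ 0  <
φ = 2, ψ = 1 ↦ 1  <
φ = 2, ψ = 2 ↦ 2  ≥
So 3 of the 9 assignments meet the threshold.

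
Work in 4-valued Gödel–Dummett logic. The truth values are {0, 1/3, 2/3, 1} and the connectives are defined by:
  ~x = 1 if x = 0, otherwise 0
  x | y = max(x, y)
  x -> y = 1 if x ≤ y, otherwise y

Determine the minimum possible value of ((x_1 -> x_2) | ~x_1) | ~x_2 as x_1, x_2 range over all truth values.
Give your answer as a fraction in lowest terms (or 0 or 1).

Take x_1 = 2/3, x_2 = 1/3:
x_1 -> x_2 = 2/3 -> 1/3 = 1/3
~x_1 = ~2/3 = 0
(x_1 -> x_2) | ~x_1 = 1/3 | 0 = 1/3
~x_2 = ~1/3 = 0
((x_1 -> x_2) | ~x_1) | ~x_2 = 1/3 | 0 = 1/3
No assignment yields a value below 1/3, so this is the minimum.

1/3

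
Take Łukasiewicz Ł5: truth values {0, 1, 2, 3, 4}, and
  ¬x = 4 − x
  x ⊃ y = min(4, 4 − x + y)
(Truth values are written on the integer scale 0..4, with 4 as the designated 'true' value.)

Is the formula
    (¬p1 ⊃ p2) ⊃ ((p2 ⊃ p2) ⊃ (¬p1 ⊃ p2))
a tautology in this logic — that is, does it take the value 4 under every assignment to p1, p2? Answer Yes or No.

At p1 = 2, p2 = 2, for instance:
¬p1 = ¬2 = 2
¬p1 ⊃ p2 = 2 ⊃ 2 = 4
p2 ⊃ p2 = 2 ⊃ 2 = 4
¬p1 ⊃ p2 = 2 ⊃ 2 = 4
(p2 ⊃ p2) ⊃ (¬p1 ⊃ p2) = 4 ⊃ 4 = 4
(¬p1 ⊃ p2) ⊃ ((p2 ⊃ p2) ⊃ (¬p1 ⊃ p2)) = 4 ⊃ 4 = 4
and checking the remaining 24 assignments likewise gives ≥ 4 in every case.

Yes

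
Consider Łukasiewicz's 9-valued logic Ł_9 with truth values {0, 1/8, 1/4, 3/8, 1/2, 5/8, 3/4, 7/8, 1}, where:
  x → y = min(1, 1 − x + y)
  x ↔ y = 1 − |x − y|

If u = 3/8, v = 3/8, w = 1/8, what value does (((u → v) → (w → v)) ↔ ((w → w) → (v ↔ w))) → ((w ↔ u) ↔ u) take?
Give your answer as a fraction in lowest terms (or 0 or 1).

7/8

u → v = 3/8 → 3/8 = 1
w → v = 1/8 → 3/8 = 1
(u → v) → (w → v) = 1 → 1 = 1
w → w = 1/8 → 1/8 = 1
v ↔ w = 3/8 ↔ 1/8 = 3/4
(w → w) → (v ↔ w) = 1 → 3/4 = 3/4
((u → v) → (w → v)) ↔ ((w → w) → (v ↔ w)) = 1 ↔ 3/4 = 3/4
w ↔ u = 1/8 ↔ 3/8 = 3/4
(w ↔ u) ↔ u = 3/4 ↔ 3/8 = 5/8
(((u → v) → (w → v)) ↔ ((w → w) → (v ↔ w))) → ((w ↔ u) ↔ u) = 3/4 → 5/8 = 7/8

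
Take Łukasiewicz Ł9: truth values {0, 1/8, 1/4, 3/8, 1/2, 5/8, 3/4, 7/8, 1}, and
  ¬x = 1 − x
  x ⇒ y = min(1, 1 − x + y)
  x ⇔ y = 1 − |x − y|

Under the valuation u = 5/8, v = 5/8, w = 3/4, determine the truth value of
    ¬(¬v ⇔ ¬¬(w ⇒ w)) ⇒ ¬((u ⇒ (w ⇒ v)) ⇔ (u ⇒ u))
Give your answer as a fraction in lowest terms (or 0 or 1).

¬v = ¬5/8 = 3/8
w ⇒ w = 3/4 ⇒ 3/4 = 1
¬(w ⇒ w) = ¬1 = 0
¬¬(w ⇒ w) = ¬0 = 1
¬v ⇔ ¬¬(w ⇒ w) = 3/8 ⇔ 1 = 3/8
¬(¬v ⇔ ¬¬(w ⇒ w)) = ¬3/8 = 5/8
w ⇒ v = 3/4 ⇒ 5/8 = 7/8
u ⇒ (w ⇒ v) = 5/8 ⇒ 7/8 = 1
u ⇒ u = 5/8 ⇒ 5/8 = 1
(u ⇒ (w ⇒ v)) ⇔ (u ⇒ u) = 1 ⇔ 1 = 1
¬((u ⇒ (w ⇒ v)) ⇔ (u ⇒ u)) = ¬1 = 0
¬(¬v ⇔ ¬¬(w ⇒ w)) ⇒ ¬((u ⇒ (w ⇒ v)) ⇔ (u ⇒ u)) = 5/8 ⇒ 0 = 3/8

3/8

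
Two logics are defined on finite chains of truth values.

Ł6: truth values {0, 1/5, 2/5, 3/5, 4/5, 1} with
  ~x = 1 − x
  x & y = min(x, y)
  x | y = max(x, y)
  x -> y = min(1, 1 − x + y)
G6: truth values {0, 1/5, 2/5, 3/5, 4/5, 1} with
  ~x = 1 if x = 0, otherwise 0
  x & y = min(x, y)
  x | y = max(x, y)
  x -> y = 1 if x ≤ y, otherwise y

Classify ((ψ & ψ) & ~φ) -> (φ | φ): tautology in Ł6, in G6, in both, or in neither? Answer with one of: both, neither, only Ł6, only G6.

neither

In Ł6: at φ = 0, ψ = 1/5 the value is 4/5 — not a tautology.
In G6: at φ = 0, ψ = 1/5 the value is 0 — not a tautology.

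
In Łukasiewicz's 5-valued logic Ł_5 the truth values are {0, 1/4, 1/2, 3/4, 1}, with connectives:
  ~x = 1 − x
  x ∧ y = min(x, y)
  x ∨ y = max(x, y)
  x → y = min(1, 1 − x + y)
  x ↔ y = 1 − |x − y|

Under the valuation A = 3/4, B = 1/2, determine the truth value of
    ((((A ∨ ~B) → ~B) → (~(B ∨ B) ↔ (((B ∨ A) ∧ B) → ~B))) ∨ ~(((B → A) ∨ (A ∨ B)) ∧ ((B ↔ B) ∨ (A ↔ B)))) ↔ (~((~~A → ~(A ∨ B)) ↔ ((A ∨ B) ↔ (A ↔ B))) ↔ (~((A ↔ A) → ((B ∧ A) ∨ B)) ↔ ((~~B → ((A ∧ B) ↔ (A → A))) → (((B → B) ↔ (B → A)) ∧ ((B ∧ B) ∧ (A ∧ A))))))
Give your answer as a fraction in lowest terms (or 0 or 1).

3/4

~B = ~1/2 = 1/2
A ∨ ~B = 3/4 ∨ 1/2 = 3/4
~B = ~1/2 = 1/2
(A ∨ ~B) → ~B = 3/4 → 1/2 = 3/4
B ∨ B = 1/2 ∨ 1/2 = 1/2
~(B ∨ B) = ~1/2 = 1/2
B ∨ A = 1/2 ∨ 3/4 = 3/4
(B ∨ A) ∧ B = 3/4 ∧ 1/2 = 1/2
~B = ~1/2 = 1/2
((B ∨ A) ∧ B) → ~B = 1/2 → 1/2 = 1
~(B ∨ B) ↔ (((B ∨ A) ∧ B) → ~B) = 1/2 ↔ 1 = 1/2
((A ∨ ~B) → ~B) → (~(B ∨ B) ↔ (((B ∨ A) ∧ B) → ~B)) = 3/4 → 1/2 = 3/4
B → A = 1/2 → 3/4 = 1
A ∨ B = 3/4 ∨ 1/2 = 3/4
(B → A) ∨ (A ∨ B) = 1 ∨ 3/4 = 1
B ↔ B = 1/2 ↔ 1/2 = 1
A ↔ B = 3/4 ↔ 1/2 = 3/4
(B ↔ B) ∨ (A ↔ B) = 1 ∨ 3/4 = 1
((B → A) ∨ (A ∨ B)) ∧ ((B ↔ B) ∨ (A ↔ B)) = 1 ∧ 1 = 1
~(((B → A) ∨ (A ∨ B)) ∧ ((B ↔ B) ∨ (A ↔ B))) = ~1 = 0
(((A ∨ ~B) → ~B) → (~(B ∨ B) ↔ (((B ∨ A) ∧ B) → ~B))) ∨ ~(((B → A) ∨ (A ∨ B)) ∧ ((B ↔ B) ∨ (A ↔ B))) = 3/4 ∨ 0 = 3/4
~A = ~3/4 = 1/4
~~A = ~1/4 = 3/4
A ∨ B = 3/4 ∨ 1/2 = 3/4
~(A ∨ B) = ~3/4 = 1/4
~~A → ~(A ∨ B) = 3/4 → 1/4 = 1/2
A ∨ B = 3/4 ∨ 1/2 = 3/4
A ↔ B = 3/4 ↔ 1/2 = 3/4
(A ∨ B) ↔ (A ↔ B) = 3/4 ↔ 3/4 = 1
(~~A → ~(A ∨ B)) ↔ ((A ∨ B) ↔ (A ↔ B)) = 1/2 ↔ 1 = 1/2
~((~~A → ~(A ∨ B)) ↔ ((A ∨ B) ↔ (A ↔ B))) = ~1/2 = 1/2
A ↔ A = 3/4 ↔ 3/4 = 1
B ∧ A = 1/2 ∧ 3/4 = 1/2
(B ∧ A) ∨ B = 1/2 ∨ 1/2 = 1/2
(A ↔ A) → ((B ∧ A) ∨ B) = 1 → 1/2 = 1/2
~((A ↔ A) → ((B ∧ A) ∨ B)) = ~1/2 = 1/2
~B = ~1/2 = 1/2
~~B = ~1/2 = 1/2
A ∧ B = 3/4 ∧ 1/2 = 1/2
A → A = 3/4 → 3/4 = 1
(A ∧ B) ↔ (A → A) = 1/2 ↔ 1 = 1/2
~~B → ((A ∧ B) ↔ (A → A)) = 1/2 → 1/2 = 1
B → B = 1/2 → 1/2 = 1
B → A = 1/2 → 3/4 = 1
(B → B) ↔ (B → A) = 1 ↔ 1 = 1
B ∧ B = 1/2 ∧ 1/2 = 1/2
A ∧ A = 3/4 ∧ 3/4 = 3/4
(B ∧ B) ∧ (A ∧ A) = 1/2 ∧ 3/4 = 1/2
((B → B) ↔ (B → A)) ∧ ((B ∧ B) ∧ (A ∧ A)) = 1 ∧ 1/2 = 1/2
(~~B → ((A ∧ B) ↔ (A → A))) → (((B → B) ↔ (B → A)) ∧ ((B ∧ B) ∧ (A ∧ A))) = 1 → 1/2 = 1/2
~((A ↔ A) → ((B ∧ A) ∨ B)) ↔ ((~~B → ((A ∧ B) ↔ (A → A))) → (((B → B) ↔ (B → A)) ∧ ((B ∧ B) ∧ (A ∧ A)))) = 1/2 ↔ 1/2 = 1
~((~~A → ~(A ∨ B)) ↔ ((A ∨ B) ↔ (A ↔ B))) ↔ (~((A ↔ A) → ((B ∧ A) ∨ B)) ↔ ((~~B → ((A ∧ B) ↔ (A → A))) → (((B → B) ↔ (B → A)) ∧ ((B ∧ B) ∧ (A ∧ A))))) = 1/2 ↔ 1 = 1/2
((((A ∨ ~B) → ~B) → (~(B ∨ B) ↔ (((B ∨ A) ∧ B) → ~B))) ∨ ~(((B → A) ∨ (A ∨ B)) ∧ ((B ↔ B) ∨ (A ↔ B)))) ↔ (~((~~A → ~(A ∨ B)) ↔ ((A ∨ B) ↔ (A ↔ B))) ↔ (~((A ↔ A) → ((B ∧ A) ∨ B)) ↔ ((~~B → ((A ∧ B) ↔ (A → A))) → (((B → B) ↔ (B → A)) ∧ ((B ∧ B) ∧ (A ∧ A)))))) = 3/4 ↔ 1/2 = 3/4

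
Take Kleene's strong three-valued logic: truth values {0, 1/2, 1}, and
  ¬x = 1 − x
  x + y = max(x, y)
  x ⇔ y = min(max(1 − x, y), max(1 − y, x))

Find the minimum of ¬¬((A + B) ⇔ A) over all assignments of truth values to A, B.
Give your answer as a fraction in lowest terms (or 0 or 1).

Take A = 0, B = 1:
A + B = 0 + 1 = 1
(A + B) ⇔ A = 1 ⇔ 0 = 0
¬((A + B) ⇔ A) = ¬0 = 1
¬¬((A + B) ⇔ A) = ¬1 = 0
No assignment yields a value below 0, so this is the minimum.

0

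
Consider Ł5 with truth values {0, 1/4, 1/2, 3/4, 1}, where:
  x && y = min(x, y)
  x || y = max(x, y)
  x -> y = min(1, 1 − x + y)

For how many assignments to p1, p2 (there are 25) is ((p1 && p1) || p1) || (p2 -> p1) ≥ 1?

value 1: 15 assignments (counts)
value 3/4: 4 assignments
value 1/2: 3 assignments
value 1/4: 2 assignments
value 0: 1 assignment
So 15 of the 25 assignments meet the threshold.

15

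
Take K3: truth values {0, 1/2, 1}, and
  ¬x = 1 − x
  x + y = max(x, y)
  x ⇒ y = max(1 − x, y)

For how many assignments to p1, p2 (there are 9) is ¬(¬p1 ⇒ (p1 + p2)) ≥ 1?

p1 = 0, p2 = 0 ↦ 1  ≥
p1 = 0, p2 = 1/2 ↦ 1/2  <
p1 = 0, p2 = 1 ↦ 0  <
p1 = 1/2, p2 = 0 ↦ 1/2  <
p1 = 1/2, p2 = 1/2 ↦ 1/2  <
p1 = 1/2, p2 = 1 ↦ 0  <
p1 = 1, p2 = 0 ↦ 0  <
p1 = 1, p2 = 1/2 ↦ 0  <
p1 = 1, p2 = 1 ↦ 0  <
So 1 of the 9 assignments meets the threshold.

1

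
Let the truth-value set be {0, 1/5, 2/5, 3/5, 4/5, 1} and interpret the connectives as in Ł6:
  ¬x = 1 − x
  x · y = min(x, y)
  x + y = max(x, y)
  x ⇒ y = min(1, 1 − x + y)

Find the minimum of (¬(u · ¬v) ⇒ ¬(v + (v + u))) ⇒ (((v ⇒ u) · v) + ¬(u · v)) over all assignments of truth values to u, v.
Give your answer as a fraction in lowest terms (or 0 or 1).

3/5

Take u = 2/5, v = 2/5:
¬v = ¬2/5 = 3/5
u · ¬v = 2/5 · 3/5 = 2/5
¬(u · ¬v) = ¬2/5 = 3/5
v + u = 2/5 + 2/5 = 2/5
v + (v + u) = 2/5 + 2/5 = 2/5
¬(v + (v + u)) = ¬2/5 = 3/5
¬(u · ¬v) ⇒ ¬(v + (v + u)) = 3/5 ⇒ 3/5 = 1
v ⇒ u = 2/5 ⇒ 2/5 = 1
(v ⇒ u) · v = 1 · 2/5 = 2/5
u · v = 2/5 · 2/5 = 2/5
¬(u · v) = ¬2/5 = 3/5
((v ⇒ u) · v) + ¬(u · v) = 2/5 + 3/5 = 3/5
(¬(u · ¬v) ⇒ ¬(v + (v + u))) ⇒ (((v ⇒ u) · v) + ¬(u · v)) = 1 ⇒ 3/5 = 3/5
No assignment yields a value below 3/5, so this is the minimum.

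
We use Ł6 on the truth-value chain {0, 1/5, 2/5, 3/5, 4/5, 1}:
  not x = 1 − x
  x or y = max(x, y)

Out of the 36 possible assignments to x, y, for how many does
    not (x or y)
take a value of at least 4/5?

4

value 1: 1 assignment (counts)
value 4/5: 3 assignments (counts)
value 3/5: 5 assignments
value 2/5: 7 assignments
value 1/5: 9 assignments
value 0: 11 assignments
So 4 of the 36 assignments meet the threshold.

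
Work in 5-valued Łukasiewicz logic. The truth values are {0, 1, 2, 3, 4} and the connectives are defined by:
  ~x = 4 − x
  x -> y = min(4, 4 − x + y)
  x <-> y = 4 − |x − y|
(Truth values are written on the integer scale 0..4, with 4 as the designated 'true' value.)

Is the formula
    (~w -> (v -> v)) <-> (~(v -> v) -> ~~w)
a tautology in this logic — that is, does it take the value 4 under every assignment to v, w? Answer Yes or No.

At v = 1, w = 4, for instance:
~w = ~4 = 0
v -> v = 1 -> 1 = 4
~w -> (v -> v) = 0 -> 4 = 4
~(v -> v) = ~4 = 0
~~w = ~0 = 4
~(v -> v) -> ~~w = 0 -> 4 = 4
(~w -> (v -> v)) <-> (~(v -> v) -> ~~w) = 4 <-> 4 = 4
and checking the remaining 24 assignments likewise gives ≥ 4 in every case.

Yes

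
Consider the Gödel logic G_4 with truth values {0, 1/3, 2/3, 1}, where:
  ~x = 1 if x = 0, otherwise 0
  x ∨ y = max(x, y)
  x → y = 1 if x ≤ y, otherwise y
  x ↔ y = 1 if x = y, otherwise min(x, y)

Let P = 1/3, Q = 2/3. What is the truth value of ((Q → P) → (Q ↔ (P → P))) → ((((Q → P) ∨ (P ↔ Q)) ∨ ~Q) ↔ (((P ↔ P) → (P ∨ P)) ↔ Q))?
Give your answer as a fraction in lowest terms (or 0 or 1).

1

Q → P = 2/3 → 1/3 = 1/3
P → P = 1/3 → 1/3 = 1
Q ↔ (P → P) = 2/3 ↔ 1 = 2/3
(Q → P) → (Q ↔ (P → P)) = 1/3 → 2/3 = 1
Q → P = 2/3 → 1/3 = 1/3
P ↔ Q = 1/3 ↔ 2/3 = 1/3
(Q → P) ∨ (P ↔ Q) = 1/3 ∨ 1/3 = 1/3
~Q = ~2/3 = 0
((Q → P) ∨ (P ↔ Q)) ∨ ~Q = 1/3 ∨ 0 = 1/3
P ↔ P = 1/3 ↔ 1/3 = 1
P ∨ P = 1/3 ∨ 1/3 = 1/3
(P ↔ P) → (P ∨ P) = 1 → 1/3 = 1/3
((P ↔ P) → (P ∨ P)) ↔ Q = 1/3 ↔ 2/3 = 1/3
(((Q → P) ∨ (P ↔ Q)) ∨ ~Q) ↔ (((P ↔ P) → (P ∨ P)) ↔ Q) = 1/3 ↔ 1/3 = 1
((Q → P) → (Q ↔ (P → P))) → ((((Q → P) ∨ (P ↔ Q)) ∨ ~Q) ↔ (((P ↔ P) → (P ∨ P)) ↔ Q)) = 1 → 1 = 1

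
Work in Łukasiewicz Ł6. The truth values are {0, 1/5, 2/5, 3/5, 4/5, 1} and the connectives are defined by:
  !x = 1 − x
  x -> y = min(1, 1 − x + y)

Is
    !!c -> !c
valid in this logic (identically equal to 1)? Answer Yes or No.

Counterexample: take c = 3/5.
!c = !3/5 = 2/5
!!c = !2/5 = 3/5
!c = !3/5 = 2/5
!!c -> !c = 3/5 -> 2/5 = 4/5
This gives 4/5 ≠ 1.

No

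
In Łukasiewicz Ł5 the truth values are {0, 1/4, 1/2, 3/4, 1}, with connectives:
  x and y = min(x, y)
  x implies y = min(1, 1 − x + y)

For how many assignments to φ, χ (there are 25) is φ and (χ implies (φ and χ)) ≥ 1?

5

value 1: 5 assignments (counts)
value 3/4: 5 assignments
value 1/2: 5 assignments
value 1/4: 5 assignments
value 0: 5 assignments
So 5 of the 25 assignments meet the threshold.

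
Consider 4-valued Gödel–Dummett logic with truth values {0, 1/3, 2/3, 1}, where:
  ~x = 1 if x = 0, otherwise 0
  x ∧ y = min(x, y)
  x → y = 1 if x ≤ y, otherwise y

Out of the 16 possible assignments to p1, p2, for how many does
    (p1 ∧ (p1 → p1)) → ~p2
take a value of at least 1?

p1 = 0, p2 = 0 ↦ 1  ≥
p1 = 0, p2 = 1/3 ↦ 1  ≥
p1 = 0, p2 = 2/3 ↦ 1  ≥
p1 = 0, p2 = 1 ↦ 1  ≥
p1 = 1/3, p2 = 0 ↦ 1  ≥
p1 = 1/3, p2 = 1/3 ↦ 0  <
p1 = 1/3, p2 = 2/3 ↦ 0  <
p1 = 1/3, p2 = 1 ↦ 0  <
p1 = 2/3, p2 = 0 ↦ 1  ≥
p1 = 2/3, p2 = 1/3 ↦ 0  <
p1 = 2/3, p2 = 2/3 ↦ 0  <
p1 = 2/3, p2 = 1 ↦ 0  <
p1 = 1, p2 = 0 ↦ 1  ≥
p1 = 1, p2 = 1/3 ↦ 0  <
p1 = 1, p2 = 2/3 ↦ 0  <
p1 = 1, p2 = 1 ↦ 0  <
So 7 of the 16 assignments meet the threshold.

7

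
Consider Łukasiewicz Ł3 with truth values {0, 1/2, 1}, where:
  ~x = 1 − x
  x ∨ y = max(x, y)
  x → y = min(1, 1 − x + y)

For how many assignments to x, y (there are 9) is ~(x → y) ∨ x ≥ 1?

x = 0, y = 0 ↦ 0  <
x = 0, y = 1/2 ↦ 0  <
x = 0, y = 1 ↦ 0  <
x = 1/2, y = 0 ↦ 1/2  <
x = 1/2, y = 1/2 ↦ 1/2  <
x = 1/2, y = 1 ↦ 1/2  <
x = 1, y = 0 ↦ 1  ≥
x = 1, y = 1/2 ↦ 1  ≥
x = 1, y = 1 ↦ 1  ≥
So 3 of the 9 assignments meet the threshold.

3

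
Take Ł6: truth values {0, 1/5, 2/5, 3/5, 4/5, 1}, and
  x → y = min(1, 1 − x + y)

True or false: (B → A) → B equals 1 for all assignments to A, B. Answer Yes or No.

No

Counterexample: take A = 0, B = 0.
B → A = 0 → 0 = 1
(B → A) → B = 1 → 0 = 0
This gives 0 ≠ 1.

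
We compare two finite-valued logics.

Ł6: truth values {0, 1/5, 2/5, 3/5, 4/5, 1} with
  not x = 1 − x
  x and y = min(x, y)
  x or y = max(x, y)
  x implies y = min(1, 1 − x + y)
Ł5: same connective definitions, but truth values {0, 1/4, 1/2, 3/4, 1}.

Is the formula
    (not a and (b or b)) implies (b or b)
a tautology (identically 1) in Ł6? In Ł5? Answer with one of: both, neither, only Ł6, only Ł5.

both

In Ł6: every assignment gives 1 — tautology.
In Ł5: every assignment gives 1 — tautology.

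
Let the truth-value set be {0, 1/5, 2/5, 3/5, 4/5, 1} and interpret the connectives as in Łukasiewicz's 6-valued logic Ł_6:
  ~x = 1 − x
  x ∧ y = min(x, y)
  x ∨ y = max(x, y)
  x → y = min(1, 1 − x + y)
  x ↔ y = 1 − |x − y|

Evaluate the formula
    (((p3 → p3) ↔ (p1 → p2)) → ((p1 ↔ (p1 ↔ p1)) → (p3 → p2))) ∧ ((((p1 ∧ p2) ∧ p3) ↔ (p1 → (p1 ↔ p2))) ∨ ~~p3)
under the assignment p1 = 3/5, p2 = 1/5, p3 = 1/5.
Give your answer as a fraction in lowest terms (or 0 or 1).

p3 → p3 = 1/5 → 1/5 = 1
p1 → p2 = 3/5 → 1/5 = 3/5
(p3 → p3) ↔ (p1 → p2) = 1 ↔ 3/5 = 3/5
p1 ↔ p1 = 3/5 ↔ 3/5 = 1
p1 ↔ (p1 ↔ p1) = 3/5 ↔ 1 = 3/5
p3 → p2 = 1/5 → 1/5 = 1
(p1 ↔ (p1 ↔ p1)) → (p3 → p2) = 3/5 → 1 = 1
((p3 → p3) ↔ (p1 → p2)) → ((p1 ↔ (p1 ↔ p1)) → (p3 → p2)) = 3/5 → 1 = 1
p1 ∧ p2 = 3/5 ∧ 1/5 = 1/5
(p1 ∧ p2) ∧ p3 = 1/5 ∧ 1/5 = 1/5
p1 ↔ p2 = 3/5 ↔ 1/5 = 3/5
p1 → (p1 ↔ p2) = 3/5 → 3/5 = 1
((p1 ∧ p2) ∧ p3) ↔ (p1 → (p1 ↔ p2)) = 1/5 ↔ 1 = 1/5
~p3 = ~1/5 = 4/5
~~p3 = ~4/5 = 1/5
(((p1 ∧ p2) ∧ p3) ↔ (p1 → (p1 ↔ p2))) ∨ ~~p3 = 1/5 ∨ 1/5 = 1/5
(((p3 → p3) ↔ (p1 → p2)) → ((p1 ↔ (p1 ↔ p1)) → (p3 → p2))) ∧ ((((p1 ∧ p2) ∧ p3) ↔ (p1 → (p1 ↔ p2))) ∨ ~~p3) = 1 ∧ 1/5 = 1/5

1/5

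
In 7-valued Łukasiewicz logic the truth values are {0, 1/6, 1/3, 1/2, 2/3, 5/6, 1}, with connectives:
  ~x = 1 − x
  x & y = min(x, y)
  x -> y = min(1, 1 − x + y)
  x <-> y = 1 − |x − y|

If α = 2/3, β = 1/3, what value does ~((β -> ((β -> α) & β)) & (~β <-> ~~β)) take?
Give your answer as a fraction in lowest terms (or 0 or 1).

1/3

β -> α = 1/3 -> 2/3 = 1
(β -> α) & β = 1 & 1/3 = 1/3
β -> ((β -> α) & β) = 1/3 -> 1/3 = 1
~β = ~1/3 = 2/3
~β = ~1/3 = 2/3
~~β = ~2/3 = 1/3
~β <-> ~~β = 2/3 <-> 1/3 = 2/3
(β -> ((β -> α) & β)) & (~β <-> ~~β) = 1 & 2/3 = 2/3
~((β -> ((β -> α) & β)) & (~β <-> ~~β)) = ~2/3 = 1/3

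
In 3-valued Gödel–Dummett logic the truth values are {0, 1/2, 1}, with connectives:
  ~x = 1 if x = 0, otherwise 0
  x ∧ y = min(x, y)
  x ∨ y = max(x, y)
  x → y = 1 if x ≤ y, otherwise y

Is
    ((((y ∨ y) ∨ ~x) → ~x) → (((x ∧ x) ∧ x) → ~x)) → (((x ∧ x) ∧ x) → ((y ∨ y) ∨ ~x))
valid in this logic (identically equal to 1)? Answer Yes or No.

Counterexample: take x = 1, y = 1/2.
y ∨ y = 1/2 ∨ 1/2 = 1/2
~x = ~1 = 0
(y ∨ y) ∨ ~x = 1/2 ∨ 0 = 1/2
~x = ~1 = 0
((y ∨ y) ∨ ~x) → ~x = 1/2 → 0 = 0
x ∧ x = 1 ∧ 1 = 1
(x ∧ x) ∧ x = 1 ∧ 1 = 1
((x ∧ x) ∧ x) → ~x = 1 → 0 = 0
(((y ∨ y) ∨ ~x) → ~x) → (((x ∧ x) ∧ x) → ~x) = 0 → 0 = 1
((x ∧ x) ∧ x) → ((y ∨ y) ∨ ~x) = 1 → 1/2 = 1/2
((((y ∨ y) ∨ ~x) → ~x) → (((x ∧ x) ∧ x) → ~x)) → (((x ∧ x) ∧ x) → ((y ∨ y) ∨ ~x)) = 1 → 1/2 = 1/2
This gives 1/2 ≠ 1.

No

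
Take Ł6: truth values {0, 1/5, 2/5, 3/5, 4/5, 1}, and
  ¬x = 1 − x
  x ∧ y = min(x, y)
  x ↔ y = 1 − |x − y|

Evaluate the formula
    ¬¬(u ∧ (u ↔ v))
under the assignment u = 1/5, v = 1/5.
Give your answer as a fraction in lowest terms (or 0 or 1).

1/5

u ↔ v = 1/5 ↔ 1/5 = 1
u ∧ (u ↔ v) = 1/5 ∧ 1 = 1/5
¬(u ∧ (u ↔ v)) = ¬1/5 = 4/5
¬¬(u ∧ (u ↔ v)) = ¬4/5 = 1/5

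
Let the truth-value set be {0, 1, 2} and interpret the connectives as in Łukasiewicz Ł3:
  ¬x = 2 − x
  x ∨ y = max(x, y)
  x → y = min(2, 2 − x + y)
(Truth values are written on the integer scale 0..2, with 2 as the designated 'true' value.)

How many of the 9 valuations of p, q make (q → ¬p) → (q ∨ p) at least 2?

5

p = 0, q = 0 ↦ 0  <
p = 0, q = 1 ↦ 1  <
p = 0, q = 2 ↦ 2  ≥
p = 1, q = 0 ↦ 1  <
p = 1, q = 1 ↦ 1  <
p = 1, q = 2 ↦ 2  ≥
p = 2, q = 0 ↦ 2  ≥
p = 2, q = 1 ↦ 2  ≥
p = 2, q = 2 ↦ 2  ≥
So 5 of the 9 assignments meet the threshold.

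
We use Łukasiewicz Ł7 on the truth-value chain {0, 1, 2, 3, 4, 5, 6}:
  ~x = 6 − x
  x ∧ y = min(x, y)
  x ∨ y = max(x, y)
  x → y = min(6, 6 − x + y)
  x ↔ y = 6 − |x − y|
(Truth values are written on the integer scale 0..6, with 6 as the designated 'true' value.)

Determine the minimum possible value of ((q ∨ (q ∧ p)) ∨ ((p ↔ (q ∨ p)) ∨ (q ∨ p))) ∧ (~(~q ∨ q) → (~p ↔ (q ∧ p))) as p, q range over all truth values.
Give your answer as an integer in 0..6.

Take p = 0, q = 3:
q ∧ p = 3 ∧ 0 = 0
q ∨ (q ∧ p) = 3 ∨ 0 = 3
q ∨ p = 3 ∨ 0 = 3
p ↔ (q ∨ p) = 0 ↔ 3 = 3
q ∨ p = 3 ∨ 0 = 3
(p ↔ (q ∨ p)) ∨ (q ∨ p) = 3 ∨ 3 = 3
(q ∨ (q ∧ p)) ∨ ((p ↔ (q ∨ p)) ∨ (q ∨ p)) = 3 ∨ 3 = 3
~q = ~3 = 3
~q ∨ q = 3 ∨ 3 = 3
~(~q ∨ q) = ~3 = 3
~p = ~0 = 6
q ∧ p = 3 ∧ 0 = 0
~p ↔ (q ∧ p) = 6 ↔ 0 = 0
~(~q ∨ q) → (~p ↔ (q ∧ p)) = 3 → 0 = 3
((q ∨ (q ∧ p)) ∨ ((p ↔ (q ∨ p)) ∨ (q ∨ p))) ∧ (~(~q ∨ q) → (~p ↔ (q ∧ p))) = 3 ∧ 3 = 3
No assignment yields a value below 3, so this is the minimum.

3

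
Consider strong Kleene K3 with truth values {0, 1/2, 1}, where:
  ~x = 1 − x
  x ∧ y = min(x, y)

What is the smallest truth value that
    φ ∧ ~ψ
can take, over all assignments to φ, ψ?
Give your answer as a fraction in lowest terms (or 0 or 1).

Take φ = 0, ψ = 0:
~ψ = ~0 = 1
φ ∧ ~ψ = 0 ∧ 1 = 0
No assignment yields a value below 0, so this is the minimum.

0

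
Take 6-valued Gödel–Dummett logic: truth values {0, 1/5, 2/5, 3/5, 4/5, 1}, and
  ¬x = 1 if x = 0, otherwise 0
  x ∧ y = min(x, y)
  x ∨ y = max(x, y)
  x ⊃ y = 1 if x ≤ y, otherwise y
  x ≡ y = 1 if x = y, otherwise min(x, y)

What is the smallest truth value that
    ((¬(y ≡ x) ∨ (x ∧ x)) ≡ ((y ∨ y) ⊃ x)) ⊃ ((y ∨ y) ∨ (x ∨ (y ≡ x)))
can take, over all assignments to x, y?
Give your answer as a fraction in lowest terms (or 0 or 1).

Take x = 1/5, y = 0:
y ≡ x = 0 ≡ 1/5 = 0
¬(y ≡ x) = ¬0 = 1
x ∧ x = 1/5 ∧ 1/5 = 1/5
¬(y ≡ x) ∨ (x ∧ x) = 1 ∨ 1/5 = 1
y ∨ y = 0 ∨ 0 = 0
(y ∨ y) ⊃ x = 0 ⊃ 1/5 = 1
(¬(y ≡ x) ∨ (x ∧ x)) ≡ ((y ∨ y) ⊃ x) = 1 ≡ 1 = 1
y ∨ y = 0 ∨ 0 = 0
y ≡ x = 0 ≡ 1/5 = 0
x ∨ (y ≡ x) = 1/5 ∨ 0 = 1/5
(y ∨ y) ∨ (x ∨ (y ≡ x)) = 0 ∨ 1/5 = 1/5
((¬(y ≡ x) ∨ (x ∧ x)) ≡ ((y ∨ y) ⊃ x)) ⊃ ((y ∨ y) ∨ (x ∨ (y ≡ x))) = 1 ⊃ 1/5 = 1/5
No assignment yields a value below 1/5, so this is the minimum.

1/5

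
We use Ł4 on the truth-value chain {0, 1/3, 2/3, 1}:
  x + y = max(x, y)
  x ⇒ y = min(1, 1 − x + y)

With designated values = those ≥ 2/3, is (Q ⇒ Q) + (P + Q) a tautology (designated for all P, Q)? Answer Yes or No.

P = 0, Q = 0 ↦ 1
P = 0, Q = 1/3 ↦ 1
P = 0, Q = 2/3 ↦ 1
P = 0, Q = 1 ↦ 1
P = 1/3, Q = 0 ↦ 1
P = 1/3, Q = 1/3 ↦ 1
P = 1/3, Q = 2/3 ↦ 1
P = 1/3, Q = 1 ↦ 1
P = 2/3, Q = 0 ↦ 1
P = 2/3, Q = 1/3 ↦ 1
P = 2/3, Q = 2/3 ↦ 1
P = 2/3, Q = 1 ↦ 1
P = 1, Q = 0 ↦ 1
P = 1, Q = 1/3 ↦ 1
P = 1, Q = 2/3 ↦ 1
P = 1, Q = 1 ↦ 1
Every assignment gives a value ≥ 2/3.

Yes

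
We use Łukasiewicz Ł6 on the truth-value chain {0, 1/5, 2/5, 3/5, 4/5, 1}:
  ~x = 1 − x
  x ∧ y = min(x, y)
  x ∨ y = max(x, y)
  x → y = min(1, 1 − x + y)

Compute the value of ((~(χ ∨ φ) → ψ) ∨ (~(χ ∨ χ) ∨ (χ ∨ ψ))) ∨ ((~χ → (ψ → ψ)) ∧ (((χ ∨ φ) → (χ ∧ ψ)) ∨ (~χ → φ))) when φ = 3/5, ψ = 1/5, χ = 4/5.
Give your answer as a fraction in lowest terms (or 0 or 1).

χ ∨ φ = 4/5 ∨ 3/5 = 4/5
~(χ ∨ φ) = ~4/5 = 1/5
~(χ ∨ φ) → ψ = 1/5 → 1/5 = 1
χ ∨ χ = 4/5 ∨ 4/5 = 4/5
~(χ ∨ χ) = ~4/5 = 1/5
χ ∨ ψ = 4/5 ∨ 1/5 = 4/5
~(χ ∨ χ) ∨ (χ ∨ ψ) = 1/5 ∨ 4/5 = 4/5
(~(χ ∨ φ) → ψ) ∨ (~(χ ∨ χ) ∨ (χ ∨ ψ)) = 1 ∨ 4/5 = 1
~χ = ~4/5 = 1/5
ψ → ψ = 1/5 → 1/5 = 1
~χ → (ψ → ψ) = 1/5 → 1 = 1
χ ∨ φ = 4/5 ∨ 3/5 = 4/5
χ ∧ ψ = 4/5 ∧ 1/5 = 1/5
(χ ∨ φ) → (χ ∧ ψ) = 4/5 → 1/5 = 2/5
~χ = ~4/5 = 1/5
~χ → φ = 1/5 → 3/5 = 1
((χ ∨ φ) → (χ ∧ ψ)) ∨ (~χ → φ) = 2/5 ∨ 1 = 1
(~χ → (ψ → ψ)) ∧ (((χ ∨ φ) → (χ ∧ ψ)) ∨ (~χ → φ)) = 1 ∧ 1 = 1
((~(χ ∨ φ) → ψ) ∨ (~(χ ∨ χ) ∨ (χ ∨ ψ))) ∨ ((~χ → (ψ → ψ)) ∧ (((χ ∨ φ) → (χ ∧ ψ)) ∨ (~χ → φ))) = 1 ∨ 1 = 1

1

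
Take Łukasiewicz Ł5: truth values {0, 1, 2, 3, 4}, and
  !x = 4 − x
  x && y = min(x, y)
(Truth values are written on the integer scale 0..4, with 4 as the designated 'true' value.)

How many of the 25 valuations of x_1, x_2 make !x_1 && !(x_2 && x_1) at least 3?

value 4: 5 assignments (counts)
value 3: 5 assignments (counts)
value 2: 5 assignments
value 1: 5 assignments
value 0: 5 assignments
So 10 of the 25 assignments meet the threshold.

10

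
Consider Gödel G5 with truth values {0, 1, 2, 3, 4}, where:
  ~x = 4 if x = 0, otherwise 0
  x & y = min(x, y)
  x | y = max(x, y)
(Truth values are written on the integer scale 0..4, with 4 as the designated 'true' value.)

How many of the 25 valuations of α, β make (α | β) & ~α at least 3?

value 4: 1 assignment (counts)
value 3: 1 assignment (counts)
value 2: 1 assignment
value 1: 1 assignment
value 0: 21 assignments
So 2 of the 25 assignments meet the threshold.

2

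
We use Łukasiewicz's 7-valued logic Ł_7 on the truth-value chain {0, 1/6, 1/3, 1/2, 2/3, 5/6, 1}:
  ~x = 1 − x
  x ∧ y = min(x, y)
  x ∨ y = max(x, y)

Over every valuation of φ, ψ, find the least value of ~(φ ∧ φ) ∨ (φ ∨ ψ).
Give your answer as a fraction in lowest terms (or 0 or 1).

Take φ = 1/2, ψ = 0:
φ ∧ φ = 1/2 ∧ 1/2 = 1/2
~(φ ∧ φ) = ~1/2 = 1/2
φ ∨ ψ = 1/2 ∨ 0 = 1/2
~(φ ∧ φ) ∨ (φ ∨ ψ) = 1/2 ∨ 1/2 = 1/2
No assignment yields a value below 1/2, so this is the minimum.

1/2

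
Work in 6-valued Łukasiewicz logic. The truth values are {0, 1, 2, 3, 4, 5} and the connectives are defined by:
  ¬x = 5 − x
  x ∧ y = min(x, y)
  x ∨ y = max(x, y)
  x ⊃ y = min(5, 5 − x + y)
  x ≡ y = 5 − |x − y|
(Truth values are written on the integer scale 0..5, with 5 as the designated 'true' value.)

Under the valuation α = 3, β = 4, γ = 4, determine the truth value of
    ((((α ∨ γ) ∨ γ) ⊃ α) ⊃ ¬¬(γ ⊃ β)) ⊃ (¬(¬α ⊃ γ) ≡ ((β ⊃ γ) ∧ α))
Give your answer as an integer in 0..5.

2

α ∨ γ = 3 ∨ 4 = 4
(α ∨ γ) ∨ γ = 4 ∨ 4 = 4
((α ∨ γ) ∨ γ) ⊃ α = 4 ⊃ 3 = 4
γ ⊃ β = 4 ⊃ 4 = 5
¬(γ ⊃ β) = ¬5 = 0
¬¬(γ ⊃ β) = ¬0 = 5
(((α ∨ γ) ∨ γ) ⊃ α) ⊃ ¬¬(γ ⊃ β) = 4 ⊃ 5 = 5
¬α = ¬3 = 2
¬α ⊃ γ = 2 ⊃ 4 = 5
¬(¬α ⊃ γ) = ¬5 = 0
β ⊃ γ = 4 ⊃ 4 = 5
(β ⊃ γ) ∧ α = 5 ∧ 3 = 3
¬(¬α ⊃ γ) ≡ ((β ⊃ γ) ∧ α) = 0 ≡ 3 = 2
((((α ∨ γ) ∨ γ) ⊃ α) ⊃ ¬¬(γ ⊃ β)) ⊃ (¬(¬α ⊃ γ) ≡ ((β ⊃ γ) ∧ α)) = 5 ⊃ 2 = 2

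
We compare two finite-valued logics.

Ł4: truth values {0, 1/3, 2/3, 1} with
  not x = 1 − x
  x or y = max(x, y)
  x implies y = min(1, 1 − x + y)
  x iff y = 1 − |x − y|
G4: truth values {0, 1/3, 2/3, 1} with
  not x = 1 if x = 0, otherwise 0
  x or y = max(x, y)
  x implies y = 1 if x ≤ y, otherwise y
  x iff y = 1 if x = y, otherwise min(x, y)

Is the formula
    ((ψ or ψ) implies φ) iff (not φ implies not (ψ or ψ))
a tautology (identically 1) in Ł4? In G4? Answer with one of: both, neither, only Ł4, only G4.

only Ł4

In Ł4: every assignment gives 1 — tautology.
In G4: at φ = 1/3, ψ = 2/3 the value is 1/3 — not a tautology.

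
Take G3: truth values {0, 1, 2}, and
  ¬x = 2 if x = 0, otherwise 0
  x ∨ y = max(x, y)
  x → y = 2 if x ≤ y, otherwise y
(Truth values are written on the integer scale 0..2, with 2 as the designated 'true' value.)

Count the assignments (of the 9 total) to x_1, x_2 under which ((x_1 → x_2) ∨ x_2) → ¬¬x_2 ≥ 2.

8

x_1 = 0, x_2 = 0 ↦ 0  <
x_1 = 0, x_2 = 1 ↦ 2  ≥
x_1 = 0, x_2 = 2 ↦ 2  ≥
x_1 = 1, x_2 = 0 ↦ 2  ≥
x_1 = 1, x_2 = 1 ↦ 2  ≥
x_1 = 1, x_2 = 2 ↦ 2  ≥
x_1 = 2, x_2 = 0 ↦ 2  ≥
x_1 = 2, x_2 = 1 ↦ 2  ≥
x_1 = 2, x_2 = 2 ↦ 2  ≥
So 8 of the 9 assignments meet the threshold.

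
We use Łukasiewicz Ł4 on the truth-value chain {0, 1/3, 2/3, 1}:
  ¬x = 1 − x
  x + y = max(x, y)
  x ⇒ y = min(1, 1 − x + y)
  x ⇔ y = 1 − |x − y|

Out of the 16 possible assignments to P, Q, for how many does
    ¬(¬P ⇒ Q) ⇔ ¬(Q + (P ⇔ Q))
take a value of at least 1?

6

P = 0, Q = 0 ↦ 0  <
P = 0, Q = 1/3 ↦ 2/3  <
P = 0, Q = 2/3 ↦ 1  ≥
P = 0, Q = 1 ↦ 1  ≥
P = 1/3, Q = 0 ↦ 2/3  <
P = 1/3, Q = 1/3 ↦ 2/3  <
P = 1/3, Q = 2/3 ↦ 2/3  <
P = 1/3, Q = 1 ↦ 1  ≥
P = 2/3, Q = 0 ↦ 2/3  <
P = 2/3, Q = 1/3 ↦ 2/3  <
P = 2/3, Q = 2/3 ↦ 1  ≥
P = 2/3, Q = 1 ↦ 1  ≥
P = 1, Q = 0 ↦ 0  <
P = 1, Q = 1/3 ↦ 1/3  <
P = 1, Q = 2/3 ↦ 2/3  <
P = 1, Q = 1 ↦ 1  ≥
So 6 of the 16 assignments meet the threshold.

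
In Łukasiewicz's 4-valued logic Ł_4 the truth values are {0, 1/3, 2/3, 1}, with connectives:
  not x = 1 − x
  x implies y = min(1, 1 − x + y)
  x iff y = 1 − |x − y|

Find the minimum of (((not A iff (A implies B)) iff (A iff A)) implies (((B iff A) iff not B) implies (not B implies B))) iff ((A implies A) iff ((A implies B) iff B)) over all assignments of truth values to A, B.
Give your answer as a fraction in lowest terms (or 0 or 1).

1/3

Take A = 1/3, B = 1/3:
not A = not 1/3 = 2/3
A implies B = 1/3 implies 1/3 = 1
not A iff (A implies B) = 2/3 iff 1 = 2/3
A iff A = 1/3 iff 1/3 = 1
(not A iff (A implies B)) iff (A iff A) = 2/3 iff 1 = 2/3
B iff A = 1/3 iff 1/3 = 1
not B = not 1/3 = 2/3
(B iff A) iff not B = 1 iff 2/3 = 2/3
not B = not 1/3 = 2/3
not B implies B = 2/3 implies 1/3 = 2/3
((B iff A) iff not B) implies (not B implies B) = 2/3 implies 2/3 = 1
((not A iff (A implies B)) iff (A iff A)) implies (((B iff A) iff not B) implies (not B implies B)) = 2/3 implies 1 = 1
A implies A = 1/3 implies 1/3 = 1
A implies B = 1/3 implies 1/3 = 1
(A implies B) iff B = 1 iff 1/3 = 1/3
(A implies A) iff ((A implies B) iff B) = 1 iff 1/3 = 1/3
(((not A iff (A implies B)) iff (A iff A)) implies (((B iff A) iff not B) implies (not B implies B))) iff ((A implies A) iff ((A implies B) iff B)) = 1 iff 1/3 = 1/3
No assignment yields a value below 1/3, so this is the minimum.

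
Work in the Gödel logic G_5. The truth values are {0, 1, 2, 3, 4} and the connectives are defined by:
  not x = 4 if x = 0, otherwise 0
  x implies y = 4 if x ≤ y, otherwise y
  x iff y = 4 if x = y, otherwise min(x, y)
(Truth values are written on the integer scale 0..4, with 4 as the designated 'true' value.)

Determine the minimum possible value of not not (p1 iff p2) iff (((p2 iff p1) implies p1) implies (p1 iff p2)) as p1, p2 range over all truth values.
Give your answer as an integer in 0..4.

Take p1 = 1, p2 = 2:
p1 iff p2 = 1 iff 2 = 1
not (p1 iff p2) = not 1 = 0
not not (p1 iff p2) = not 0 = 4
p2 iff p1 = 2 iff 1 = 1
(p2 iff p1) implies p1 = 1 implies 1 = 4
p1 iff p2 = 1 iff 2 = 1
((p2 iff p1) implies p1) implies (p1 iff p2) = 4 implies 1 = 1
not not (p1 iff p2) iff (((p2 iff p1) implies p1) implies (p1 iff p2)) = 4 iff 1 = 1
No assignment yields a value below 1, so this is the minimum.

1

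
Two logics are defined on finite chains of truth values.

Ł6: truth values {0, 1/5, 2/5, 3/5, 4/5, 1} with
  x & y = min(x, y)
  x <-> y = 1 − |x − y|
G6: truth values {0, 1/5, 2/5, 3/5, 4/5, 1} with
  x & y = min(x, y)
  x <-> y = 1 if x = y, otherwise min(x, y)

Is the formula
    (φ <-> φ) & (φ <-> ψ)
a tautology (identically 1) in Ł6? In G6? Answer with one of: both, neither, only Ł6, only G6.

neither

In Ł6: at φ = 0, ψ = 1/5 the value is 4/5 — not a tautology.
In G6: at φ = 0, ψ = 1/5 the value is 0 — not a tautology.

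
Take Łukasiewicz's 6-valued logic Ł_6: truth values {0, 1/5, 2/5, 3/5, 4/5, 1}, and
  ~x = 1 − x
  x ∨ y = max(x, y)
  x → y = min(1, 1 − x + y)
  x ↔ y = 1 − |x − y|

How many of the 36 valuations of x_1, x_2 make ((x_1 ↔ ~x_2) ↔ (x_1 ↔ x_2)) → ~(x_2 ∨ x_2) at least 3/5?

value 1: 14 assignments (counts)
value 4/5: 10 assignments (counts)
value 3/5: 8 assignments (counts)
value 2/5: 2 assignments
value 1/5: 2 assignments
So 32 of the 36 assignments meet the threshold.

32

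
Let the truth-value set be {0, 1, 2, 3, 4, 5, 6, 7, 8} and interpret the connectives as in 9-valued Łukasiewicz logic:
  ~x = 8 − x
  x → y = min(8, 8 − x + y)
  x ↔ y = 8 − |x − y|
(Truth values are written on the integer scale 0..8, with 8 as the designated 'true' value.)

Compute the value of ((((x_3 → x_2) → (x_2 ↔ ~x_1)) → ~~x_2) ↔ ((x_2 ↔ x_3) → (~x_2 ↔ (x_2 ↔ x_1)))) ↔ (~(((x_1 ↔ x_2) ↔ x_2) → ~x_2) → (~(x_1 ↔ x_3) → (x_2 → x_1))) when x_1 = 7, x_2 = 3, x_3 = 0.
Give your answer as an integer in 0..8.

5

x_3 → x_2 = 0 → 3 = 8
~x_1 = ~7 = 1
x_2 ↔ ~x_1 = 3 ↔ 1 = 6
(x_3 → x_2) → (x_2 ↔ ~x_1) = 8 → 6 = 6
~x_2 = ~3 = 5
~~x_2 = ~5 = 3
((x_3 → x_2) → (x_2 ↔ ~x_1)) → ~~x_2 = 6 → 3 = 5
x_2 ↔ x_3 = 3 ↔ 0 = 5
~x_2 = ~3 = 5
x_2 ↔ x_1 = 3 ↔ 7 = 4
~x_2 ↔ (x_2 ↔ x_1) = 5 ↔ 4 = 7
(x_2 ↔ x_3) → (~x_2 ↔ (x_2 ↔ x_1)) = 5 → 7 = 8
(((x_3 → x_2) → (x_2 ↔ ~x_1)) → ~~x_2) ↔ ((x_2 ↔ x_3) → (~x_2 ↔ (x_2 ↔ x_1))) = 5 ↔ 8 = 5
x_1 ↔ x_2 = 7 ↔ 3 = 4
(x_1 ↔ x_2) ↔ x_2 = 4 ↔ 3 = 7
~x_2 = ~3 = 5
((x_1 ↔ x_2) ↔ x_2) → ~x_2 = 7 → 5 = 6
~(((x_1 ↔ x_2) ↔ x_2) → ~x_2) = ~6 = 2
x_1 ↔ x_3 = 7 ↔ 0 = 1
~(x_1 ↔ x_3) = ~1 = 7
x_2 → x_1 = 3 → 7 = 8
~(x_1 ↔ x_3) → (x_2 → x_1) = 7 → 8 = 8
~(((x_1 ↔ x_2) ↔ x_2) → ~x_2) → (~(x_1 ↔ x_3) → (x_2 → x_1)) = 2 → 8 = 8
((((x_3 → x_2) → (x_2 ↔ ~x_1)) → ~~x_2) ↔ ((x_2 ↔ x_3) → (~x_2 ↔ (x_2 ↔ x_1)))) ↔ (~(((x_1 ↔ x_2) ↔ x_2) → ~x_2) → (~(x_1 ↔ x_3) → (x_2 → x_1))) = 5 ↔ 8 = 5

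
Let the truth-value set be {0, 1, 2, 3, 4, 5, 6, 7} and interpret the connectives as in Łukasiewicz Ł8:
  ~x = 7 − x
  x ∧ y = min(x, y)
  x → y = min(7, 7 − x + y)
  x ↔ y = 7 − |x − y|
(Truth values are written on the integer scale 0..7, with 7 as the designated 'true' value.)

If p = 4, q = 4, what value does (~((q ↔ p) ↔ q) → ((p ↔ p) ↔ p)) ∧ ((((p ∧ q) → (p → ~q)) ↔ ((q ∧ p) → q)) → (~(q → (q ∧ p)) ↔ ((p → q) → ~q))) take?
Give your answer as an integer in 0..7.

q ↔ p = 4 ↔ 4 = 7
(q ↔ p) ↔ q = 7 ↔ 4 = 4
~((q ↔ p) ↔ q) = ~4 = 3
p ↔ p = 4 ↔ 4 = 7
(p ↔ p) ↔ p = 7 ↔ 4 = 4
~((q ↔ p) ↔ q) → ((p ↔ p) ↔ p) = 3 → 4 = 7
p ∧ q = 4 ∧ 4 = 4
~q = ~4 = 3
p → ~q = 4 → 3 = 6
(p ∧ q) → (p → ~q) = 4 → 6 = 7
q ∧ p = 4 ∧ 4 = 4
(q ∧ p) → q = 4 → 4 = 7
((p ∧ q) → (p → ~q)) ↔ ((q ∧ p) → q) = 7 ↔ 7 = 7
q ∧ p = 4 ∧ 4 = 4
q → (q ∧ p) = 4 → 4 = 7
~(q → (q ∧ p)) = ~7 = 0
p → q = 4 → 4 = 7
~q = ~4 = 3
(p → q) → ~q = 7 → 3 = 3
~(q → (q ∧ p)) ↔ ((p → q) → ~q) = 0 ↔ 3 = 4
(((p ∧ q) → (p → ~q)) ↔ ((q ∧ p) → q)) → (~(q → (q ∧ p)) ↔ ((p → q) → ~q)) = 7 → 4 = 4
(~((q ↔ p) ↔ q) → ((p ↔ p) ↔ p)) ∧ ((((p ∧ q) → (p → ~q)) ↔ ((q ∧ p) → q)) → (~(q → (q ∧ p)) ↔ ((p → q) → ~q))) = 7 ∧ 4 = 4

4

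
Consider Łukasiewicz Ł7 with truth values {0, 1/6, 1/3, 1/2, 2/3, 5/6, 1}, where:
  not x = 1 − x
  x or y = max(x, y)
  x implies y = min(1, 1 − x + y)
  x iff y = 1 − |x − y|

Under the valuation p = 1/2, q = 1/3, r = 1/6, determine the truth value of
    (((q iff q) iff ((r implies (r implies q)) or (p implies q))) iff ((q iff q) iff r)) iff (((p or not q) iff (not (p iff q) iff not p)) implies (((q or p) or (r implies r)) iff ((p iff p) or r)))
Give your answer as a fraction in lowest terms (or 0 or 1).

1/6

q iff q = 1/3 iff 1/3 = 1
r implies q = 1/6 implies 1/3 = 1
r implies (r implies q) = 1/6 implies 1 = 1
p implies q = 1/2 implies 1/3 = 5/6
(r implies (r implies q)) or (p implies q) = 1 or 5/6 = 1
(q iff q) iff ((r implies (r implies q)) or (p implies q)) = 1 iff 1 = 1
q iff q = 1/3 iff 1/3 = 1
(q iff q) iff r = 1 iff 1/6 = 1/6
((q iff q) iff ((r implies (r implies q)) or (p implies q))) iff ((q iff q) iff r) = 1 iff 1/6 = 1/6
not q = not 1/3 = 2/3
p or not q = 1/2 or 2/3 = 2/3
p iff q = 1/2 iff 1/3 = 5/6
not (p iff q) = not 5/6 = 1/6
not p = not 1/2 = 1/2
not (p iff q) iff not p = 1/6 iff 1/2 = 2/3
(p or not q) iff (not (p iff q) iff not p) = 2/3 iff 2/3 = 1
q or p = 1/3 or 1/2 = 1/2
r implies r = 1/6 implies 1/6 = 1
(q or p) or (r implies r) = 1/2 or 1 = 1
p iff p = 1/2 iff 1/2 = 1
(p iff p) or r = 1 or 1/6 = 1
((q or p) or (r implies r)) iff ((p iff p) or r) = 1 iff 1 = 1
((p or not q) iff (not (p iff q) iff not p)) implies (((q or p) or (r implies r)) iff ((p iff p) or r)) = 1 implies 1 = 1
(((q iff q) iff ((r implies (r implies q)) or (p implies q))) iff ((q iff q) iff r)) iff (((p or not q) iff (not (p iff q) iff not p)) implies (((q or p) or (r implies r)) iff ((p iff p) or r))) = 1/6 iff 1 = 1/6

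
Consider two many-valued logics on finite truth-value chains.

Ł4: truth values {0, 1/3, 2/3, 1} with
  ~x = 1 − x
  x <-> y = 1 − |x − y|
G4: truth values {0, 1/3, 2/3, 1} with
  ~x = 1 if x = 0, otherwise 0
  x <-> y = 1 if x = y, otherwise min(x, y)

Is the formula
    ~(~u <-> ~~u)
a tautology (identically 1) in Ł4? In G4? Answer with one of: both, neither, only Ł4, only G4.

only G4

In Ł4: at u = 1/3 the value is 1/3 — not a tautology.
In G4: every assignment gives 1 — tautology.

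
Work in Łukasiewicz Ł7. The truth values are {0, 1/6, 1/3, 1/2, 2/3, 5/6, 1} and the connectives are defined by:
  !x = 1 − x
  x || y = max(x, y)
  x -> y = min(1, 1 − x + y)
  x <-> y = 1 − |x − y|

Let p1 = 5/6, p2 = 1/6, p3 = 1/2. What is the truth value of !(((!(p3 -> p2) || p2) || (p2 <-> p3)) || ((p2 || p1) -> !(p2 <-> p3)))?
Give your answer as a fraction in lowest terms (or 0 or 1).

p3 -> p2 = 1/2 -> 1/6 = 2/3
!(p3 -> p2) = !2/3 = 1/3
!(p3 -> p2) || p2 = 1/3 || 1/6 = 1/3
p2 <-> p3 = 1/6 <-> 1/2 = 2/3
(!(p3 -> p2) || p2) || (p2 <-> p3) = 1/3 || 2/3 = 2/3
p2 || p1 = 1/6 || 5/6 = 5/6
p2 <-> p3 = 1/6 <-> 1/2 = 2/3
!(p2 <-> p3) = !2/3 = 1/3
(p2 || p1) -> !(p2 <-> p3) = 5/6 -> 1/3 = 1/2
((!(p3 -> p2) || p2) || (p2 <-> p3)) || ((p2 || p1) -> !(p2 <-> p3)) = 2/3 || 1/2 = 2/3
!(((!(p3 -> p2) || p2) || (p2 <-> p3)) || ((p2 || p1) -> !(p2 <-> p3))) = !2/3 = 1/3

1/3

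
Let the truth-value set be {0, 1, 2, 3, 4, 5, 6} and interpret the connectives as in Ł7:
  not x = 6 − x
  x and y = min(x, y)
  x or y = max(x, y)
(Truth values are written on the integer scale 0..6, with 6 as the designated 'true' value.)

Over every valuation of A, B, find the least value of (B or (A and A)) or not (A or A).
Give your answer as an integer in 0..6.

3

Take A = 3, B = 0:
A and A = 3 and 3 = 3
B or (A and A) = 0 or 3 = 3
A or A = 3 or 3 = 3
not (A or A) = not 3 = 3
(B or (A and A)) or not (A or A) = 3 or 3 = 3
No assignment yields a value below 3, so this is the minimum.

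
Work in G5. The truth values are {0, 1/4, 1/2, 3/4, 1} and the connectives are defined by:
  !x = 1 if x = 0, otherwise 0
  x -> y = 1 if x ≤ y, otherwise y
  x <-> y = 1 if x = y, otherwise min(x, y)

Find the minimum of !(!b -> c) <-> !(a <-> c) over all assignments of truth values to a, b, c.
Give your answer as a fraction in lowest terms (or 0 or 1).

Take a = 0, b = 0, c = 0:
!b = !0 = 1
!b -> c = 1 -> 0 = 0
!(!b -> c) = !0 = 1
a <-> c = 0 <-> 0 = 1
!(a <-> c) = !1 = 0
!(!b -> c) <-> !(a <-> c) = 1 <-> 0 = 0
No assignment yields a value below 0, so this is the minimum.

0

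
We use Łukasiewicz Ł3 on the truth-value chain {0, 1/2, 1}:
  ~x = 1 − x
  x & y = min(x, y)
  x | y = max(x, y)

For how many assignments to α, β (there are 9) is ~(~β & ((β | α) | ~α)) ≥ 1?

α = 0, β = 0 ↦ 0  <
α = 0, β = 1/2 ↦ 1/2  <
α = 0, β = 1 ↦ 1  ≥
α = 1/2, β = 0 ↦ 1/2  <
α = 1/2, β = 1/2 ↦ 1/2  <
α = 1/2, β = 1 ↦ 1  ≥
α = 1, β = 0 ↦ 0  <
α = 1, β = 1/2 ↦ 1/2  <
α = 1, β = 1 ↦ 1  ≥
So 3 of the 9 assignments meet the threshold.

3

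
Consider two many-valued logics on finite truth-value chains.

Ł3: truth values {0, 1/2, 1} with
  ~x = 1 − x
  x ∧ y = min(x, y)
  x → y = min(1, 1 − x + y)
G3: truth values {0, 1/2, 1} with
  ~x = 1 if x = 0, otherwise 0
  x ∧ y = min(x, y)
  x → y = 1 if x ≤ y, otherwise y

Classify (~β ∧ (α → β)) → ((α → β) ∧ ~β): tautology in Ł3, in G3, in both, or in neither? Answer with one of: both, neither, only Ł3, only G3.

In Ł3: every assignment gives 1 — tautology.
In G3: every assignment gives 1 — tautology.

both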